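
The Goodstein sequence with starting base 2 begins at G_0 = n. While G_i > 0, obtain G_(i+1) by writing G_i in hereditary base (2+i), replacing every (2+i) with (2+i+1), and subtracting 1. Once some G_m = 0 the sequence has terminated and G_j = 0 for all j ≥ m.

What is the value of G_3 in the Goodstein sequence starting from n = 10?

15625

(0) 10|_2 = 2^(2 + 1) + 2 ↦ 3^(3 + 1) + 3|_3 = 84 ⇒ 83
(1) 83|_3 = 3^(3 + 1) + 2 ↦ 4^(4 + 1) + 2|_4 = 1026 ⇒ 1025
(2) 1025|_4 = 4^(4 + 1) + 1 ↦ 5^(5 + 1) + 1|_5 = 15626 ⇒ 15625
(3) 15625|_5 = 5^(5 + 1) ↦ 6^(6 + 1)|_6 = 279936 ⇒ 279935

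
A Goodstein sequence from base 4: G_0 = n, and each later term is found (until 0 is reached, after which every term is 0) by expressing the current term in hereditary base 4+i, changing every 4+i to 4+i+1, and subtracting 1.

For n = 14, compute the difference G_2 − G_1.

[0] 14 ≡ 3·4 + 2 (base 4). Lift 5: 17. −1: 16.
[1] 16 ≡ 3·5 + 1 (base 5). Lift 6: 19. −1: 18.

2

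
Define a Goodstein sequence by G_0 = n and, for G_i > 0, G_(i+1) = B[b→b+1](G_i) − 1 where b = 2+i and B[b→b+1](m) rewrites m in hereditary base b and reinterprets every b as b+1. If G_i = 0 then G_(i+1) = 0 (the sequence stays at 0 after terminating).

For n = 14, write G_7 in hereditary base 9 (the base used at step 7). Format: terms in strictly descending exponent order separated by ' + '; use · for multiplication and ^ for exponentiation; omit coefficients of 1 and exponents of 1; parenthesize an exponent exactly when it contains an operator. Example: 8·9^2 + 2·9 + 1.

14 —HB2→ 2^(2 + 1) + 2^2 + 2 —bump→ 3^(3 + 1) + 3^3 + 3 = 111 —(−1)→ 110
110 —HB3→ 3^(3 + 1) + 3^3 + 2 —bump→ 4^(4 + 1) + 4^4 + 2 = 1282 —(−1)→ 1281
1281 —HB4→ 4^(4 + 1) + 4^4 + 1 —bump→ 5^(5 + 1) + 5^5 + 1 = 18751 —(−1)→ 18750
18750 —HB5→ 5^(5 + 1) + 5^5 —bump→ 6^(6 + 1) + 6^6 = 326592 —(−1)→ 326591
326591 —HB6→ 6^(6 + 1) + 5·6^5 + 5·6^4 + 5·6^3 + 5·6^2 + 5·6 + 5 —bump→ 7^(7 + 1) + 5·7^5 + 5·7^4 + 5·7^3 + 5·7^2 + 5·7 + 5 = 5862841 —(−1)→ 5862840
5862840 —HB7→ 7^(7 + 1) + 5·7^5 + 5·7^4 + 5·7^3 + 5·7^2 + 5·7 + 4 —bump→ 8^(8 + 1) + 5·8^5 + 5·8^4 + 5·8^3 + 5·8^2 + 5·8 + 4 = 134404972 —(−1)→ 134404971
134404971 —HB8→ 8^(8 + 1) + 5·8^5 + 5·8^4 + 5·8^3 + 5·8^2 + 5·8 + 3 —bump→ 9^(9 + 1) + 5·9^5 + 5·9^4 + 5·9^3 + 5·9^2 + 5·9 + 3 = 3487116549 —(−1)→ 3487116548
3487116548 —HB9→ 9^(9 + 1) + 5·9^5 + 5·9^4 + 5·9^3 + 5·9^2 + 5·9 + 2 —bump→ 10^(10 + 1) + 5·10^5 + 5·10^4 + 5·10^3 + 5·10^2 + 5·10 + 2 = 100000555552 —(−1)→ 100000555551

9^(9 + 1) + 5·9^5 + 5·9^4 + 5·9^3 + 5·9^2 + 5·9 + 2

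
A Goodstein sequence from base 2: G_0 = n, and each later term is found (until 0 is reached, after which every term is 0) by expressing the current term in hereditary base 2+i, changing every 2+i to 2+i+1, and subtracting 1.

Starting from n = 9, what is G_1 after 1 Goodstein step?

81

[0] 9 ≡ 2^(2 + 1) + 1 (base 2). Lift 3: 82. −1: 81.
[1] 81 ≡ 3^(3 + 1) (base 3). Lift 4: 1024. −1: 1023.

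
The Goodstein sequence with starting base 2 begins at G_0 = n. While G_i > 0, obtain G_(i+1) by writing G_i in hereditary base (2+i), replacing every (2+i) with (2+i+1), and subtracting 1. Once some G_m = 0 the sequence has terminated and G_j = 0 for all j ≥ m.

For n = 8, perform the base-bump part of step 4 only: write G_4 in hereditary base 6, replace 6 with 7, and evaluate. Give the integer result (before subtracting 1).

1647196

base 2: 8 = 2^(2 + 1); at 3: 3^(3 + 1) = 81; next = 80
base 3: 80 = 2·3^3 + 2·3^2 + 2·3 + 2; at 4: 2·4^4 + 2·4^2 + 2·4 + 2 = 554; next = 553
base 4: 553 = 2·4^4 + 2·4^2 + 2·4 + 1; at 5: 2·5^5 + 2·5^2 + 2·5 + 1 = 6311; next = 6310
base 5: 6310 = 2·5^5 + 2·5^2 + 2·5; at 6: 2·6^6 + 2·6^2 + 2·6 = 93396; next = 93395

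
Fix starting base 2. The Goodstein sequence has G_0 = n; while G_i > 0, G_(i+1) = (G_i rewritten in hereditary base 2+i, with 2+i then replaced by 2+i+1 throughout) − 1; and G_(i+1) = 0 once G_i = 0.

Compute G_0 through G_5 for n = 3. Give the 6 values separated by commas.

G_0 = 3. HB_2(3) = 2 + 1. Bump = 4. G_1 = 3.
G_1 = 3. HB_3(3) = 3. Bump = 4. G_2 = 3.
G_2 = 3. HB_4(3) = 3. Bump = 3. G_3 = 2.
G_3 = 2. HB_5(2) = 2. Bump = 2. G_4 = 1.
G_4 = 1. HB_6(1) = 1. Bump = 1. G_5 = 0.

3, 3, 3, 2, 1, 0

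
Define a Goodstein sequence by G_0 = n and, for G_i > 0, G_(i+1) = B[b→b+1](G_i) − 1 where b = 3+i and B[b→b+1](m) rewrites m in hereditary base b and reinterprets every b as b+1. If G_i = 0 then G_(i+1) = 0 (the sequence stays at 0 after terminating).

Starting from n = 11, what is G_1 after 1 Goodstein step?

G_0=11  [base 3] 3^2 + 2  →[3↦4]→  4^2 + 2 = 18  −1 ⇒ G_1=17
G_1=17  [base 4] 4^2 + 1  →[4↦5]→  5^2 + 1 = 26  −1 ⇒ G_2=25

17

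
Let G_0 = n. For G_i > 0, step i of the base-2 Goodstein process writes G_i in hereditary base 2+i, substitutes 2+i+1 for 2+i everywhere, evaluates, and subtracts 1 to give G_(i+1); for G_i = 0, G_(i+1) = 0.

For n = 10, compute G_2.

[0] 10 ≡ 2^(2 + 1) + 2 (base 2). Lift 3: 84. −1: 83.
[1] 83 ≡ 3^(3 + 1) + 2 (base 3). Lift 4: 1026. −1: 1025.

1025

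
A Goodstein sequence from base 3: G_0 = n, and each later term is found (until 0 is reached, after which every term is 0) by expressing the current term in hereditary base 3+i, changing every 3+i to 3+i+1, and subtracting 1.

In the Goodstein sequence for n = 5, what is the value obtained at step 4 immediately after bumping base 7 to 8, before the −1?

4

step 0: 5 = 3 + 2; sub 4 for 3: 4 + 2; = 6; G_1 = 6−1 = 5
step 1: 5 = 4 + 1; sub 5 for 4: 5 + 1; = 6; G_2 = 6−1 = 5
step 2: 5 = 5; sub 6 for 5: 6; = 6; G_3 = 6−1 = 5
step 3: 5 = 5; sub 7 for 6: 5; = 5; G_4 = 5−1 = 4
step 4: 4 = 4; sub 8 for 7: 4; = 4; G_5 = 4−1 = 3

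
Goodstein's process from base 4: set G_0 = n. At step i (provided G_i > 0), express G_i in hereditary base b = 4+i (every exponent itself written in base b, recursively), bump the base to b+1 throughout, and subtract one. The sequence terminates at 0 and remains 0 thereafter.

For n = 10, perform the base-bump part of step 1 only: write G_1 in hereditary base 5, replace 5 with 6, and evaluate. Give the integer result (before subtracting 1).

[0] 10 ≡ 2·4 + 2 (base 4). Lift 5: 12. −1: 11.
[1] 11 ≡ 2·5 + 1 (base 5). Lift 6: 13. −1: 12.

13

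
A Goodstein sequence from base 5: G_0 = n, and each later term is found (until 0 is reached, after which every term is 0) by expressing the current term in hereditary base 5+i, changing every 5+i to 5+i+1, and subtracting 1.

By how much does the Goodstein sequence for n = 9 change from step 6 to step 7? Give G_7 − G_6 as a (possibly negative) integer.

-1

step 0: 9 = 5 + 4; sub 6 for 5: 6 + 4; = 10; G_1 = 10−1 = 9
step 1: 9 = 6 + 3; sub 7 for 6: 7 + 3; = 10; G_2 = 10−1 = 9
step 2: 9 = 7 + 2; sub 8 for 7: 8 + 2; = 10; G_3 = 10−1 = 9
step 3: 9 = 8 + 1; sub 9 for 8: 9 + 1; = 10; G_4 = 10−1 = 9
step 4: 9 = 9; sub 10 for 9: 10; = 10; G_5 = 10−1 = 9
step 5: 9 = 9; sub 11 for 10: 9; = 9; G_6 = 9−1 = 8
step 6: 8 = 8; sub 12 for 11: 8; = 8; G_7 = 8−1 = 7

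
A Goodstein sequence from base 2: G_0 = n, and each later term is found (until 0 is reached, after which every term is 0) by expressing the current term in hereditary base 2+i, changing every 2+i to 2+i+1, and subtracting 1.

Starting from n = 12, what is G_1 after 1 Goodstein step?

base 2: 12 = 2^(2 + 1) + 2^2; at 3: 3^(3 + 1) + 3^3 = 108; next = 107
base 3: 107 = 3^(3 + 1) + 2·3^2 + 2·3 + 2; at 4: 4^(4 + 1) + 2·4^2 + 2·4 + 2 = 1066; next = 1065

107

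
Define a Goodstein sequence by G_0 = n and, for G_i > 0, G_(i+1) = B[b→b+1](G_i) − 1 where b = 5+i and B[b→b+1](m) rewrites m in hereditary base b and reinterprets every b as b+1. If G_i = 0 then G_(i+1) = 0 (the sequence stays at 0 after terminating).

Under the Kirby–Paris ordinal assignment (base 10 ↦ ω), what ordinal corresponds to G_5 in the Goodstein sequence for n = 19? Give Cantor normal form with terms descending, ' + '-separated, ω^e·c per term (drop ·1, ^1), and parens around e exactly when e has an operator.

ω·2 + 9

(0) 19|_5 = 3·5 + 4 ↦ 3·6 + 4|_6 = 22 ⇒ 21
(1) 21|_6 = 3·6 + 3 ↦ 3·7 + 3|_7 = 24 ⇒ 23
(2) 23|_7 = 3·7 + 2 ↦ 3·8 + 2|_8 = 26 ⇒ 25
(3) 25|_8 = 3·8 + 1 ↦ 3·9 + 1|_9 = 28 ⇒ 27
(4) 27|_9 = 3·9 ↦ 3·10|_10 = 30 ⇒ 29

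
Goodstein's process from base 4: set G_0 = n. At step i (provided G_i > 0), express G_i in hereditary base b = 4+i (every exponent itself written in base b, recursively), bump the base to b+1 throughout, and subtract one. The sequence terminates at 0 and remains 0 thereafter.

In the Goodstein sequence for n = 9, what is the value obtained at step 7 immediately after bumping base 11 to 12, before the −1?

9 —HB4→ 2·4 + 1 —bump→ 2·5 + 1 = 11 —(−1)→ 10
10 —HB5→ 2·5 —bump→ 2·6 = 12 —(−1)→ 11
11 —HB6→ 6 + 5 —bump→ 7 + 5 = 12 —(−1)→ 11
11 —HB7→ 7 + 4 —bump→ 8 + 4 = 12 —(−1)→ 11
11 —HB8→ 8 + 3 —bump→ 9 + 3 = 12 —(−1)→ 11
11 —HB9→ 9 + 2 —bump→ 10 + 2 = 12 —(−1)→ 11
11 —HB10→ 10 + 1 —bump→ 11 + 1 = 12 —(−1)→ 11
11 —HB11→ 11 —bump→ 12 = 12 —(−1)→ 11

12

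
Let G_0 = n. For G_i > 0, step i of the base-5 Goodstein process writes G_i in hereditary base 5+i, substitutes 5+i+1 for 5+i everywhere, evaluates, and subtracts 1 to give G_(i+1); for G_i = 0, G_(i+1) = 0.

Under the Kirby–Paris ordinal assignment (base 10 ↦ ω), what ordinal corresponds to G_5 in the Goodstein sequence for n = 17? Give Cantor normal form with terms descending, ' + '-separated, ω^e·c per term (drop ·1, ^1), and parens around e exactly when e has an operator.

G_0 = 17. HB_5(17) = 3·5 + 2. Bump = 20. G_1 = 19.
G_1 = 19. HB_6(19) = 3·6 + 1. Bump = 22. G_2 = 21.
G_2 = 21. HB_7(21) = 3·7. Bump = 24. G_3 = 23.
G_3 = 23. HB_8(23) = 2·8 + 7. Bump = 25. G_4 = 24.
G_4 = 24. HB_9(24) = 2·9 + 6. Bump = 26. G_5 = 25.
G_5 = 25. HB_10(25) = 2·10 + 5. Bump = 27. G_6 = 26.

ω·2 + 5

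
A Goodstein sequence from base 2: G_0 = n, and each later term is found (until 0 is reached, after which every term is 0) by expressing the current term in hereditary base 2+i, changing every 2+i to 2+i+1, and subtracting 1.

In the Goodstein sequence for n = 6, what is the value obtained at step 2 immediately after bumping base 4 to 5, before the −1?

3126

[0] 6 ≡ 2^2 + 2 (base 2). Lift 3: 30. −1: 29.
[1] 29 ≡ 3^3 + 2 (base 3). Lift 4: 258. −1: 257.
[2] 257 ≡ 4^4 + 1 (base 4). Lift 5: 3126. −1: 3125.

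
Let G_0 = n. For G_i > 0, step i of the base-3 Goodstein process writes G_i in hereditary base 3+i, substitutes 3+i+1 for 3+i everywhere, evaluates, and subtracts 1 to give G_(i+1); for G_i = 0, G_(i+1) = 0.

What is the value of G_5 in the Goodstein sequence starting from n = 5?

base 3: 5 = 3 + 2; at 4: 4 + 2 = 6; next = 5
base 4: 5 = 4 + 1; at 5: 5 + 1 = 6; next = 5
base 5: 5 = 5; at 6: 6 = 6; next = 5
base 6: 5 = 5; at 7: 5 = 5; next = 4
base 7: 4 = 4; at 8: 4 = 4; next = 3
base 8: 3 = 3; at 9: 3 = 3; next = 2

3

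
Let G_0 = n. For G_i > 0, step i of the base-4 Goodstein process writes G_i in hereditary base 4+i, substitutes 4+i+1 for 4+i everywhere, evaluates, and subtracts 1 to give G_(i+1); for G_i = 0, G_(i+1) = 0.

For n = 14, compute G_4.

G_0 = 14. HB_4(14) = 3·4 + 2. Bump = 17. G_1 = 16.
G_1 = 16. HB_5(16) = 3·5 + 1. Bump = 19. G_2 = 18.
G_2 = 18. HB_6(18) = 3·6. Bump = 21. G_3 = 20.
G_3 = 20. HB_7(20) = 2·7 + 6. Bump = 22. G_4 = 21.
G_4 = 21. HB_8(21) = 2·8 + 5. Bump = 23. G_5 = 22.

21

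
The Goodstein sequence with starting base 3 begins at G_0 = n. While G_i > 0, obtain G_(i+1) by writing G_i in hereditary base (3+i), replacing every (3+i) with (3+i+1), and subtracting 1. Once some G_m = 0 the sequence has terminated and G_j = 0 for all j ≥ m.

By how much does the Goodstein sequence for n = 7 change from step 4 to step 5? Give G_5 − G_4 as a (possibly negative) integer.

i=0: 7 = 2·3 + 1 (b=3); 3→4: 2·4 + 1 = 9; 9−1 = 8
i=1: 8 = 2·4 (b=4); 4→5: 2·5 = 10; 10−1 = 9
i=2: 9 = 5 + 4 (b=5); 5→6: 6 + 4 = 10; 10−1 = 9
i=3: 9 = 6 + 3 (b=6); 6→7: 7 + 3 = 10; 10−1 = 9
i=4: 9 = 7 + 2 (b=7); 7→8: 8 + 2 = 10; 10−1 = 9

0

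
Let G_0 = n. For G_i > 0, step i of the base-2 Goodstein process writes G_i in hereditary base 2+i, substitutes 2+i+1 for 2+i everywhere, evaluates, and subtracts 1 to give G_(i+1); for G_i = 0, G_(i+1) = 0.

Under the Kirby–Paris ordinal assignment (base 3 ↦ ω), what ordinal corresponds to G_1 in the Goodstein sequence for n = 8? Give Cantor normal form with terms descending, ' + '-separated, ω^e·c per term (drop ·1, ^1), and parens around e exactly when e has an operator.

ω^ω·2 + ω^2·2 + ω·2 + 2

(0) 8|_2 = 2^(2 + 1) ↦ 3^(3 + 1)|_3 = 81 ⇒ 80
(1) 80|_3 = 2·3^3 + 2·3^2 + 2·3 + 2 ↦ 2·4^4 + 2·4^2 + 2·4 + 2|_4 = 554 ⇒ 553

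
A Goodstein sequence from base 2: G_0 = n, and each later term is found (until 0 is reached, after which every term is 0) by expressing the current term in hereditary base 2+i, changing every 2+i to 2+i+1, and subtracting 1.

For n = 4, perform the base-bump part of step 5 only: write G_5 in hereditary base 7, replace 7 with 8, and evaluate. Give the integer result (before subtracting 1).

base 2: 4 = 2^2; at 3: 3^3 = 27; next = 26
base 3: 26 = 2·3^2 + 2·3 + 2; at 4: 2·4^2 + 2·4 + 2 = 42; next = 41
base 4: 41 = 2·4^2 + 2·4 + 1; at 5: 2·5^2 + 2·5 + 1 = 61; next = 60
base 5: 60 = 2·5^2 + 2·5; at 6: 2·6^2 + 2·6 = 84; next = 83
base 6: 83 = 2·6^2 + 6 + 5; at 7: 2·7^2 + 7 + 5 = 110; next = 109
base 7: 109 = 2·7^2 + 7 + 4; at 8: 2·8^2 + 8 + 4 = 140; next = 139

140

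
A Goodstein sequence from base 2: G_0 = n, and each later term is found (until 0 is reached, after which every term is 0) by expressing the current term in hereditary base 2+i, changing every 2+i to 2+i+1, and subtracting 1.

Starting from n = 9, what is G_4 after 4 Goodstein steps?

140743

step 0: 9 = 2^(2 + 1) + 1; sub 3 for 2: 3^(3 + 1) + 1; = 82; G_1 = 82−1 = 81
step 1: 81 = 3^(3 + 1); sub 4 for 3: 4^(4 + 1); = 1024; G_2 = 1024−1 = 1023
step 2: 1023 = 3·4^4 + 3·4^3 + 3·4^2 + 3·4 + 3; sub 5 for 4: 3·5^5 + 3·5^3 + 3·5^2 + 3·5 + 3; = 9843; G_3 = 9843−1 = 9842
step 3: 9842 = 3·5^5 + 3·5^3 + 3·5^2 + 3·5 + 2; sub 6 for 5: 3·6^6 + 3·6^3 + 3·6^2 + 3·6 + 2; = 140744; G_4 = 140744−1 = 140743
step 4: 140743 = 3·6^6 + 3·6^3 + 3·6^2 + 3·6 + 1; sub 7 for 6: 3·7^7 + 3·7^3 + 3·7^2 + 3·7 + 1; = 2471827; G_5 = 2471827−1 = 2471826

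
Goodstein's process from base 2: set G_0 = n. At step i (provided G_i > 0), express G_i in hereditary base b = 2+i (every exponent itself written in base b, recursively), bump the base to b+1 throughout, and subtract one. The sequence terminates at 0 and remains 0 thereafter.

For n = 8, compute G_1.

i=0: 8 = 2^(2 + 1) (b=2); 2→3: 3^(3 + 1) = 81; 81−1 = 80
i=1: 80 = 2·3^3 + 2·3^2 + 2·3 + 2 (b=3); 3→4: 2·4^4 + 2·4^2 + 2·4 + 2 = 554; 554−1 = 553

80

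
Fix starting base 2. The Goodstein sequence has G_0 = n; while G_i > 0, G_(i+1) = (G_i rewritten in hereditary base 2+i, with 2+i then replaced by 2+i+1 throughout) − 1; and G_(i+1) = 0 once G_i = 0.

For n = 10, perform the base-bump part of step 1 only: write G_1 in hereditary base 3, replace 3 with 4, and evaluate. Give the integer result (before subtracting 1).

1026

base 2: 10 = 2^(2 + 1) + 2; at 3: 3^(3 + 1) + 3 = 84; next = 83
base 3: 83 = 3^(3 + 1) + 2; at 4: 4^(4 + 1) + 2 = 1026; next = 1025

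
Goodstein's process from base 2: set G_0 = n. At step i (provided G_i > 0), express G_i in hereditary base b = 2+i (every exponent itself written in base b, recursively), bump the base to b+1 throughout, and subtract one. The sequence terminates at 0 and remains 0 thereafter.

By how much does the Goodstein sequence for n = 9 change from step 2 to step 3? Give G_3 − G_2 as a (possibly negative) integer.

G_0 = 9. HB_2(9) = 2^(2 + 1) + 1. Bump = 82. G_1 = 81.
G_1 = 81. HB_3(81) = 3^(3 + 1). Bump = 1024. G_2 = 1023.
G_2 = 1023. HB_4(1023) = 3·4^4 + 3·4^3 + 3·4^2 + 3·4 + 3. Bump = 9843. G_3 = 9842.

8819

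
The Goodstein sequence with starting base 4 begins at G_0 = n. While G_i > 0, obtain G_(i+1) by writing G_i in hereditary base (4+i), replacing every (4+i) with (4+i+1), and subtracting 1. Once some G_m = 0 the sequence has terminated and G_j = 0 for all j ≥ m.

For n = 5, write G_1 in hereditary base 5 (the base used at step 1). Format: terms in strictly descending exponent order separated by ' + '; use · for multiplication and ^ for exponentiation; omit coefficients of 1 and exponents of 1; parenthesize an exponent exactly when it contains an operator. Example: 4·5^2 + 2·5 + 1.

G_0=5  [base 4] 4 + 1  →[4↦5]→  5 + 1 = 6  −1 ⇒ G_1=5
G_1=5  [base 5] 5  →[5↦6]→  6 = 6  −1 ⇒ G_2=5

5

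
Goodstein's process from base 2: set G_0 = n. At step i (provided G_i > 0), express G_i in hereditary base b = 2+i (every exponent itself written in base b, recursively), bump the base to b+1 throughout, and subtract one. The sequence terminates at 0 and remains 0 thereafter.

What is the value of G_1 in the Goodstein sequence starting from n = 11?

84

(0) 11|_2 = 2^(2 + 1) + 2 + 1 ↦ 3^(3 + 1) + 3 + 1|_3 = 85 ⇒ 84
(1) 84|_3 = 3^(3 + 1) + 3 ↦ 4^(4 + 1) + 4|_4 = 1028 ⇒ 1027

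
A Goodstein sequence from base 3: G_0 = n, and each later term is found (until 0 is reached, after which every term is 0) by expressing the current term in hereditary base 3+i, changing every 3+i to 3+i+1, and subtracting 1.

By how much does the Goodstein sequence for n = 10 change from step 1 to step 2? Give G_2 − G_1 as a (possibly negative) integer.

8

G_0 = 10. HB_3(10) = 3^2 + 1. Bump = 17. G_1 = 16.
G_1 = 16. HB_4(16) = 4^2. Bump = 25. G_2 = 24.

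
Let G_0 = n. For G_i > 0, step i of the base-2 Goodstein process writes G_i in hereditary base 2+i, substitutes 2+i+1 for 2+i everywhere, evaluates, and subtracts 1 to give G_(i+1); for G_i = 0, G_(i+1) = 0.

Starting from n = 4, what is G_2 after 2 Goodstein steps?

41

step 0: 4 = 2^2; sub 3 for 2: 3^3; = 27; G_1 = 27−1 = 26
step 1: 26 = 2·3^2 + 2·3 + 2; sub 4 for 3: 2·4^2 + 2·4 + 2; = 42; G_2 = 42−1 = 41
step 2: 41 = 2·4^2 + 2·4 + 1; sub 5 for 4: 2·5^2 + 2·5 + 1; = 61; G_3 = 61−1 = 60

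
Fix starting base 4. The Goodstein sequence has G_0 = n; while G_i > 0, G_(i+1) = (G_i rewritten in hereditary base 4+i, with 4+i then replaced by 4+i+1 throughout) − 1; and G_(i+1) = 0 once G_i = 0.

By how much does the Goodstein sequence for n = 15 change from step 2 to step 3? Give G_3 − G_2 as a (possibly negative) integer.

2

G_0=15  [base 4] 3·4 + 3  →[4↦5]→  3·5 + 3 = 18  −1 ⇒ G_1=17
G_1=17  [base 5] 3·5 + 2  →[5↦6]→  3·6 + 2 = 20  −1 ⇒ G_2=19
G_2=19  [base 6] 3·6 + 1  →[6↦7]→  3·7 + 1 = 22  −1 ⇒ G_3=21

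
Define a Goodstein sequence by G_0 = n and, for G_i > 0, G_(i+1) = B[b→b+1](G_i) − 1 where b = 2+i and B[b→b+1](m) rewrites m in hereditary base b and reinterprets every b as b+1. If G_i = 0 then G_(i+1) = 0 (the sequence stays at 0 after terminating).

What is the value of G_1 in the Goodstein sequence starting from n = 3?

[0] 3 ≡ 2 + 1 (base 2). Lift 3: 4. −1: 3.
[1] 3 ≡ 3 (base 3). Lift 4: 4. −1: 3.

3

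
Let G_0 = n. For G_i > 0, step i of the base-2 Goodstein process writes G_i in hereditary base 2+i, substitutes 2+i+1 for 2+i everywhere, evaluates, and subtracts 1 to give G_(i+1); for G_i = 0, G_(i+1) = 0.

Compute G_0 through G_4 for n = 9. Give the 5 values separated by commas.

9, 81, 1023, 9842, 140743

G_0=9  [base 2] 2^(2 + 1) + 1  →[2↦3]→  3^(3 + 1) + 1 = 82  −1 ⇒ G_1=81
G_1=81  [base 3] 3^(3 + 1)  →[3↦4]→  4^(4 + 1) = 1024  −1 ⇒ G_2=1023
G_2=1023  [base 4] 3·4^4 + 3·4^3 + 3·4^2 + 3·4 + 3  →[4↦5]→  3·5^5 + 3·5^3 + 3·5^2 + 3·5 + 3 = 9843  −1 ⇒ G_3=9842
G_3=9842  [base 5] 3·5^5 + 3·5^3 + 3·5^2 + 3·5 + 2  →[5↦6]→  3·6^6 + 3·6^3 + 3·6^2 + 3·6 + 2 = 140744  −1 ⇒ G_4=140743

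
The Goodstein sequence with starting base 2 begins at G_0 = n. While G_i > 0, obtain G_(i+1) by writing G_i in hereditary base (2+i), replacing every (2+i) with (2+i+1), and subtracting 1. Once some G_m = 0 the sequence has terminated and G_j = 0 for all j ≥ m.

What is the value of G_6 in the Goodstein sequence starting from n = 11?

(0) 11|_2 = 2^(2 + 1) + 2 + 1 ↦ 3^(3 + 1) + 3 + 1|_3 = 85 ⇒ 84
(1) 84|_3 = 3^(3 + 1) + 3 ↦ 4^(4 + 1) + 4|_4 = 1028 ⇒ 1027
(2) 1027|_4 = 4^(4 + 1) + 3 ↦ 5^(5 + 1) + 3|_5 = 15628 ⇒ 15627
(3) 15627|_5 = 5^(5 + 1) + 2 ↦ 6^(6 + 1) + 2|_6 = 279938 ⇒ 279937
(4) 279937|_6 = 6^(6 + 1) + 1 ↦ 7^(7 + 1) + 1|_7 = 5764802 ⇒ 5764801
(5) 5764801|_7 = 7^(7 + 1) ↦ 8^(8 + 1)|_8 = 134217728 ⇒ 134217727
(6) 134217727|_8 = 7·8^8 + 7·8^7 + 7·8^6 + 7·8^5 + 7·8^4 + 7·8^3 + 7·8^2 + 7·8 + 7 ↦ 7·9^9 + 7·9^7 + 7·9^6 + 7·9^5 + 7·9^4 + 7·9^3 + 7·9^2 + 7·9 + 7|_9 = 2749609303 ⇒ 2749609302

134217727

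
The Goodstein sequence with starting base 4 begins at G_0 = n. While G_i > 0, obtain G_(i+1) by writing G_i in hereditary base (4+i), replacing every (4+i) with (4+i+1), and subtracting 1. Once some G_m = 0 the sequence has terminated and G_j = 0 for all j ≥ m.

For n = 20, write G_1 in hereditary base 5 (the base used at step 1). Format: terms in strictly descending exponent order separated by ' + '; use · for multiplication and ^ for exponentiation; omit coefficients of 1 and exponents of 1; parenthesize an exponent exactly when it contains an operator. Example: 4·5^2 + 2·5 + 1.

step 0: 20 = 4^2 + 4; sub 5 for 4: 5^2 + 5; = 30; G_1 = 30−1 = 29
step 1: 29 = 5^2 + 4; sub 6 for 5: 6^2 + 4; = 40; G_2 = 40−1 = 39

5^2 + 4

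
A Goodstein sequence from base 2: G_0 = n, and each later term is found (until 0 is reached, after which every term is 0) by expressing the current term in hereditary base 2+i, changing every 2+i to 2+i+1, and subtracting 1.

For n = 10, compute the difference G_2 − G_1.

step 0: 10 = 2^(2 + 1) + 2; sub 3 for 2: 3^(3 + 1) + 3; = 84; G_1 = 84−1 = 83
step 1: 83 = 3^(3 + 1) + 2; sub 4 for 3: 4^(4 + 1) + 2; = 1026; G_2 = 1026−1 = 1025

942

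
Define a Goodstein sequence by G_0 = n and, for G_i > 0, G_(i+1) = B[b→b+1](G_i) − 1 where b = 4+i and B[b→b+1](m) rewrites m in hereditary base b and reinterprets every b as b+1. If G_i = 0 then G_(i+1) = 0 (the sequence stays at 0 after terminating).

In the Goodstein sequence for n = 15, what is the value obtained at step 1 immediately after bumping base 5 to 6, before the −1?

20

[0] 15 ≡ 3·4 + 3 (base 4). Lift 5: 18. −1: 17.
[1] 17 ≡ 3·5 + 2 (base 5). Lift 6: 20. −1: 19.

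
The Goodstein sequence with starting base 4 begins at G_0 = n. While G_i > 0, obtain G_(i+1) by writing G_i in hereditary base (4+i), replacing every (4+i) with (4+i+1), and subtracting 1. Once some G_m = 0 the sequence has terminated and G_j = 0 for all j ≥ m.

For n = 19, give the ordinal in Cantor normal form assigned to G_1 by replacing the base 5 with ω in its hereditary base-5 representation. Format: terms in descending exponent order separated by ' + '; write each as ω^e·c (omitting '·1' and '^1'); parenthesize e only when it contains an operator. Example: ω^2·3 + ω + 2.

ω^2 + 2

(0) 19|_4 = 4^2 + 3 ↦ 5^2 + 3|_5 = 28 ⇒ 27
(1) 27|_5 = 5^2 + 2 ↦ 6^2 + 2|_6 = 38 ⇒ 37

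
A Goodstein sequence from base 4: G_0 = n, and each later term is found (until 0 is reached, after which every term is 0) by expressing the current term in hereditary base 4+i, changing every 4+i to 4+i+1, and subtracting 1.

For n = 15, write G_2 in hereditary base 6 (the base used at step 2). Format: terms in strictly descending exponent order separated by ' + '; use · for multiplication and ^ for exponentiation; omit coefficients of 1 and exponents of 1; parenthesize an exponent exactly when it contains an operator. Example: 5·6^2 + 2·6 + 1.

base 4: 15 = 3·4 + 3; at 5: 3·5 + 3 = 18; next = 17
base 5: 17 = 3·5 + 2; at 6: 3·6 + 2 = 20; next = 19
base 6: 19 = 3·6 + 1; at 7: 3·7 + 1 = 22; next = 21

3·6 + 1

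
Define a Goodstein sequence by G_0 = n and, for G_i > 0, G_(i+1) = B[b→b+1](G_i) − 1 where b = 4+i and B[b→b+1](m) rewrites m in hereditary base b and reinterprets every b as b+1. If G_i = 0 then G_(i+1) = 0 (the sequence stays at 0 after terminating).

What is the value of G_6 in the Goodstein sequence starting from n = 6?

3

G_0=6  [base 4] 4 + 2  →[4↦5]→  5 + 2 = 7  −1 ⇒ G_1=6
G_1=6  [base 5] 5 + 1  →[5↦6]→  6 + 1 = 7  −1 ⇒ G_2=6
G_2=6  [base 6] 6  →[6↦7]→  7 = 7  −1 ⇒ G_3=6
G_3=6  [base 7] 6  →[7↦8]→  6 = 6  −1 ⇒ G_4=5
G_4=5  [base 8] 5  →[8↦9]→  5 = 5  −1 ⇒ G_5=4
G_5=4  [base 9] 4  →[9↦10]→  4 = 4  −1 ⇒ G_6=3
G_6=3  [base 10] 3  →[10↦11]→  3 = 3  −1 ⇒ G_7=2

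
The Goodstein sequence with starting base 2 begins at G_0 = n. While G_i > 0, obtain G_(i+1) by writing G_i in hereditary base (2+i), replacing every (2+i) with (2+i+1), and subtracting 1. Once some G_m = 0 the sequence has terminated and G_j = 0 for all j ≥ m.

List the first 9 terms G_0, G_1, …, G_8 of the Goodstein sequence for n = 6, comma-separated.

6, 29, 257, 3125, 46655, 98039, 187243, 332147, 555551

[0] 6 ≡ 2^2 + 2 (base 2). Lift 3: 30. −1: 29.
[1] 29 ≡ 3^3 + 2 (base 3). Lift 4: 258. −1: 257.
[2] 257 ≡ 4^4 + 1 (base 4). Lift 5: 3126. −1: 3125.
[3] 3125 ≡ 5^5 (base 5). Lift 6: 46656. −1: 46655.
[4] 46655 ≡ 5·6^5 + 5·6^4 + 5·6^3 + 5·6^2 + 5·6 + 5 (base 6). Lift 7: 98040. −1: 98039.
[5] 98039 ≡ 5·7^5 + 5·7^4 + 5·7^3 + 5·7^2 + 5·7 + 4 (base 7). Lift 8: 187244. −1: 187243.
[6] 187243 ≡ 5·8^5 + 5·8^4 + 5·8^3 + 5·8^2 + 5·8 + 3 (base 8). Lift 9: 332148. −1: 332147.
[7] 332147 ≡ 5·9^5 + 5·9^4 + 5·9^3 + 5·9^2 + 5·9 + 2 (base 9). Lift 10: 555552. −1: 555551.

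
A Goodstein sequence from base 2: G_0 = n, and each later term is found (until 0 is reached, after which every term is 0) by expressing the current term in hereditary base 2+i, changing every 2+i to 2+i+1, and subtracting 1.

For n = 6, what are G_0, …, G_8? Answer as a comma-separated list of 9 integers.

G_0=6  [base 2] 2^2 + 2  →[2↦3]→  3^3 + 3 = 30  −1 ⇒ G_1=29
G_1=29  [base 3] 3^3 + 2  →[3↦4]→  4^4 + 2 = 258  −1 ⇒ G_2=257
G_2=257  [base 4] 4^4 + 1  →[4↦5]→  5^5 + 1 = 3126  −1 ⇒ G_3=3125
G_3=3125  [base 5] 5^5  →[5↦6]→  6^6 = 46656  −1 ⇒ G_4=46655
G_4=46655  [base 6] 5·6^5 + 5·6^4 + 5·6^3 + 5·6^2 + 5·6 + 5  →[6↦7]→  5·7^5 + 5·7^4 + 5·7^3 + 5·7^2 + 5·7 + 5 = 98040  −1 ⇒ G_5=98039
G_5=98039  [base 7] 5·7^5 + 5·7^4 + 5·7^3 + 5·7^2 + 5·7 + 4  →[7↦8]→  5·8^5 + 5·8^4 + 5·8^3 + 5·8^2 + 5·8 + 4 = 187244  −1 ⇒ G_6=187243
G_6=187243  [base 8] 5·8^5 + 5·8^4 + 5·8^3 + 5·8^2 + 5·8 + 3  →[8↦9]→  5·9^5 + 5·9^4 + 5·9^3 + 5·9^2 + 5·9 + 3 = 332148  −1 ⇒ G_7=332147
G_7=332147  [base 9] 5·9^5 + 5·9^4 + 5·9^3 + 5·9^2 + 5·9 + 2  →[9↦10]→  5·10^5 + 5·10^4 + 5·10^3 + 5·10^2 + 5·10 + 2 = 555552  −1 ⇒ G_8=555551

6, 29, 257, 3125, 46655, 98039, 187243, 332147, 555551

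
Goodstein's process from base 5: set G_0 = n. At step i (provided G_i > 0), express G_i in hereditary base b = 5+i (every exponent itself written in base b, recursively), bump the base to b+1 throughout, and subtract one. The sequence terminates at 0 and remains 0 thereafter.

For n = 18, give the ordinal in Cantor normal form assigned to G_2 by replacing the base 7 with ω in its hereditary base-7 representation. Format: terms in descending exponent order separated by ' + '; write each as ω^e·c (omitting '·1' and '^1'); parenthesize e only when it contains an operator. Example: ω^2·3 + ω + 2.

ω·3 + 1

i=0: 18 = 3·5 + 3 (b=5); 5→6: 3·6 + 3 = 21; 21−1 = 20
i=1: 20 = 3·6 + 2 (b=6); 6→7: 3·7 + 2 = 23; 23−1 = 22
i=2: 22 = 3·7 + 1 (b=7); 7→8: 3·8 + 1 = 25; 25−1 = 24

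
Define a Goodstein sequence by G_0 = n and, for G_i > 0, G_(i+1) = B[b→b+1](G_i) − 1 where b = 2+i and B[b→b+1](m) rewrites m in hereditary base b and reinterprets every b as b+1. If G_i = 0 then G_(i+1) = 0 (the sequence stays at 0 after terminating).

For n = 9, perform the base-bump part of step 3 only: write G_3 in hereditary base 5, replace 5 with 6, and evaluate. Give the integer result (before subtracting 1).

140744

[0] 9 ≡ 2^(2 + 1) + 1 (base 2). Lift 3: 82. −1: 81.
[1] 81 ≡ 3^(3 + 1) (base 3). Lift 4: 1024. −1: 1023.
[2] 1023 ≡ 3·4^4 + 3·4^3 + 3·4^2 + 3·4 + 3 (base 4). Lift 5: 9843. −1: 9842.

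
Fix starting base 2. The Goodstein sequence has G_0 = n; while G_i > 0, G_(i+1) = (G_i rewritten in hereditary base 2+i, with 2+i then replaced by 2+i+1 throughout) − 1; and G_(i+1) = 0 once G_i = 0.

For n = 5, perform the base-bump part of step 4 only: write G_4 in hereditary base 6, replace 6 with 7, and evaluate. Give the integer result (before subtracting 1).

G_0=5  [base 2] 2^2 + 1  →[2↦3]→  3^3 + 1 = 28  −1 ⇒ G_1=27
G_1=27  [base 3] 3^3  →[3↦4]→  4^4 = 256  −1 ⇒ G_2=255
G_2=255  [base 4] 3·4^3 + 3·4^2 + 3·4 + 3  →[4↦5]→  3·5^3 + 3·5^2 + 3·5 + 3 = 468  −1 ⇒ G_3=467
G_3=467  [base 5] 3·5^3 + 3·5^2 + 3·5 + 2  →[5↦6]→  3·6^3 + 3·6^2 + 3·6 + 2 = 776  −1 ⇒ G_4=775
G_4=775  [base 6] 3·6^3 + 3·6^2 + 3·6 + 1  →[6↦7]→  3·7^3 + 3·7^2 + 3·7 + 1 = 1198  −1 ⇒ G_5=1197

1198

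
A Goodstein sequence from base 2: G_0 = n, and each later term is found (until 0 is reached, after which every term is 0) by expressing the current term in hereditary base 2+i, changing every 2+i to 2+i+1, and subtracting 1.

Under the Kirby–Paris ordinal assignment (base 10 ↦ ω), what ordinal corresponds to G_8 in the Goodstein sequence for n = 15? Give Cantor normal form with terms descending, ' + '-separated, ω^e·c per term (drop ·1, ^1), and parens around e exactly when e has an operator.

15 —HB2→ 2^(2 + 1) + 2^2 + 2 + 1 —bump→ 3^(3 + 1) + 3^3 + 3 + 1 = 112 —(−1)→ 111
111 —HB3→ 3^(3 + 1) + 3^3 + 3 —bump→ 4^(4 + 1) + 4^4 + 4 = 1284 —(−1)→ 1283
1283 —HB4→ 4^(4 + 1) + 4^4 + 3 —bump→ 5^(5 + 1) + 5^5 + 3 = 18753 —(−1)→ 18752
18752 —HB5→ 5^(5 + 1) + 5^5 + 2 —bump→ 6^(6 + 1) + 6^6 + 2 = 326594 —(−1)→ 326593
326593 —HB6→ 6^(6 + 1) + 6^6 + 1 —bump→ 7^(7 + 1) + 7^7 + 1 = 6588345 —(−1)→ 6588344
6588344 —HB7→ 7^(7 + 1) + 7^7 —bump→ 8^(8 + 1) + 8^8 = 150994944 —(−1)→ 150994943
150994943 —HB8→ 8^(8 + 1) + 7·8^7 + 7·8^6 + 7·8^5 + 7·8^4 + 7·8^3 + 7·8^2 + 7·8 + 7 —bump→ 9^(9 + 1) + 7·9^7 + 7·9^6 + 7·9^5 + 7·9^4 + 7·9^3 + 7·9^2 + 7·9 + 7 = 3524450281 —(−1)→ 3524450280
3524450280 —HB9→ 9^(9 + 1) + 7·9^7 + 7·9^6 + 7·9^5 + 7·9^4 + 7·9^3 + 7·9^2 + 7·9 + 6 —bump→ 10^(10 + 1) + 7·10^7 + 7·10^6 + 7·10^5 + 7·10^4 + 7·10^3 + 7·10^2 + 7·10 + 6 = 100077777776 —(−1)→ 100077777775
100077777775 —HB10→ 10^(10 + 1) + 7·10^7 + 7·10^6 + 7·10^5 + 7·10^4 + 7·10^3 + 7·10^2 + 7·10 + 5 —bump→ 11^(11 + 1) + 7·11^7 + 7·11^6 + 7·11^5 + 7·11^4 + 7·11^3 + 7·11^2 + 7·11 + 5 = 3138578427935 —(−1)→ 3138578427934

ω^(ω + 1) + ω^7·7 + ω^6·7 + ω^5·7 + ω^4·7 + ω^3·7 + ω^2·7 + ω·7 + 5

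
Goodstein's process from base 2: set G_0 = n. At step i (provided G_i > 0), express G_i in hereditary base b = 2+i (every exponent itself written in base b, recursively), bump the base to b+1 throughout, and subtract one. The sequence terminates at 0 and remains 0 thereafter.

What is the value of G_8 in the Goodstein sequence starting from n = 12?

i=0: 12 = 2^(2 + 1) + 2^2 (b=2); 2→3: 3^(3 + 1) + 3^3 = 108; 108−1 = 107
i=1: 107 = 3^(3 + 1) + 2·3^2 + 2·3 + 2 (b=3); 3→4: 4^(4 + 1) + 2·4^2 + 2·4 + 2 = 1066; 1066−1 = 1065
i=2: 1065 = 4^(4 + 1) + 2·4^2 + 2·4 + 1 (b=4); 4→5: 5^(5 + 1) + 2·5^2 + 2·5 + 1 = 15686; 15686−1 = 15685
i=3: 15685 = 5^(5 + 1) + 2·5^2 + 2·5 (b=5); 5→6: 6^(6 + 1) + 2·6^2 + 2·6 = 280020; 280020−1 = 280019
i=4: 280019 = 6^(6 + 1) + 2·6^2 + 6 + 5 (b=6); 6→7: 7^(7 + 1) + 2·7^2 + 7 + 5 = 5764911; 5764911−1 = 5764910
i=5: 5764910 = 7^(7 + 1) + 2·7^2 + 7 + 4 (b=7); 7→8: 8^(8 + 1) + 2·8^2 + 8 + 4 = 134217868; 134217868−1 = 134217867
i=6: 134217867 = 8^(8 + 1) + 2·8^2 + 8 + 3 (b=8); 8→9: 9^(9 + 1) + 2·9^2 + 9 + 3 = 3486784575; 3486784575−1 = 3486784574
i=7: 3486784574 = 9^(9 + 1) + 2·9^2 + 9 + 2 (b=9); 9→10: 10^(10 + 1) + 2·10^2 + 10 + 2 = 100000000212; 100000000212−1 = 100000000211

100000000211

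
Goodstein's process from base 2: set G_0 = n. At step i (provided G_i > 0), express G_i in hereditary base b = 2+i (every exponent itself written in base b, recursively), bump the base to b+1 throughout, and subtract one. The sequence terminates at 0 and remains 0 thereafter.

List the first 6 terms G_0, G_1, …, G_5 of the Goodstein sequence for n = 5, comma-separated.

G_0=5  [base 2] 2^2 + 1  →[2↦3]→  3^3 + 1 = 28  −1 ⇒ G_1=27
G_1=27  [base 3] 3^3  →[3↦4]→  4^4 = 256  −1 ⇒ G_2=255
G_2=255  [base 4] 3·4^3 + 3·4^2 + 3·4 + 3  →[4↦5]→  3·5^3 + 3·5^2 + 3·5 + 3 = 468  −1 ⇒ G_3=467
G_3=467  [base 5] 3·5^3 + 3·5^2 + 3·5 + 2  →[5↦6]→  3·6^3 + 3·6^2 + 3·6 + 2 = 776  −1 ⇒ G_4=775
G_4=775  [base 6] 3·6^3 + 3·6^2 + 3·6 + 1  →[6↦7]→  3·7^3 + 3·7^2 + 3·7 + 1 = 1198  −1 ⇒ G_5=1197

5, 27, 255, 467, 775, 1197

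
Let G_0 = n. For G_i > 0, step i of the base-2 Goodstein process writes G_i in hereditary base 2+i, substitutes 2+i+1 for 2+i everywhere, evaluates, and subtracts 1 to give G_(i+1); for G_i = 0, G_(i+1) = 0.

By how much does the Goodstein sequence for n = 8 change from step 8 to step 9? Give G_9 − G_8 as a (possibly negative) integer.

550623341264

8 —HB2→ 2^(2 + 1) —bump→ 3^(3 + 1) = 81 —(−1)→ 80
80 —HB3→ 2·3^3 + 2·3^2 + 2·3 + 2 —bump→ 2·4^4 + 2·4^2 + 2·4 + 2 = 554 —(−1)→ 553
553 —HB4→ 2·4^4 + 2·4^2 + 2·4 + 1 —bump→ 2·5^5 + 2·5^2 + 2·5 + 1 = 6311 —(−1)→ 6310
6310 —HB5→ 2·5^5 + 2·5^2 + 2·5 —bump→ 2·6^6 + 2·6^2 + 2·6 = 93396 —(−1)→ 93395
93395 —HB6→ 2·6^6 + 2·6^2 + 6 + 5 —bump→ 2·7^7 + 2·7^2 + 7 + 5 = 1647196 —(−1)→ 1647195
1647195 —HB7→ 2·7^7 + 2·7^2 + 7 + 4 —bump→ 2·8^8 + 2·8^2 + 8 + 4 = 33554572 —(−1)→ 33554571
33554571 —HB8→ 2·8^8 + 2·8^2 + 8 + 3 —bump→ 2·9^9 + 2·9^2 + 9 + 3 = 774841152 —(−1)→ 774841151
774841151 —HB9→ 2·9^9 + 2·9^2 + 9 + 2 —bump→ 2·10^10 + 2·10^2 + 10 + 2 = 20000000212 —(−1)→ 20000000211
20000000211 —HB10→ 2·10^10 + 2·10^2 + 10 + 1 —bump→ 2·11^11 + 2·11^2 + 11 + 1 = 570623341476 —(−1)→ 570623341475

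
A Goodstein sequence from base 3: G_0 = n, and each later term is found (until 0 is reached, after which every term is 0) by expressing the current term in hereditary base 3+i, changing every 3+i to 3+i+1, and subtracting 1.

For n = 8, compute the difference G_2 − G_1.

base 3: 8 = 2·3 + 2; at 4: 2·4 + 2 = 10; next = 9
base 4: 9 = 2·4 + 1; at 5: 2·5 + 1 = 11; next = 10

1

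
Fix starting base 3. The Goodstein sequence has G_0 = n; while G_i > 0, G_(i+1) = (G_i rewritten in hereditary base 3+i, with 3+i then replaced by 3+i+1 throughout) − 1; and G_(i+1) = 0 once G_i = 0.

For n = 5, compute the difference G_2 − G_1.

0

i=0: 5 = 3 + 2 (b=3); 3→4: 4 + 2 = 6; 6−1 = 5
i=1: 5 = 4 + 1 (b=4); 4→5: 5 + 1 = 6; 6−1 = 5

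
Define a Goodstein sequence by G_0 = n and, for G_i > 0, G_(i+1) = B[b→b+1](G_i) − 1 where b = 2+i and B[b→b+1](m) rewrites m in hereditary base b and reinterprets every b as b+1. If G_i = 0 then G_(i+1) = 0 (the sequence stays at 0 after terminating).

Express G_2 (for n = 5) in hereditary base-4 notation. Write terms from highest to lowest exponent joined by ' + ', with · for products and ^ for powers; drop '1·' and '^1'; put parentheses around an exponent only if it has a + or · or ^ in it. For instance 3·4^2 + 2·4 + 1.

3·4^3 + 3·4^2 + 3·4 + 3

[0] 5 ≡ 2^2 + 1 (base 2). Lift 3: 28. −1: 27.
[1] 27 ≡ 3^3 (base 3). Lift 4: 256. −1: 255.
[2] 255 ≡ 3·4^3 + 3·4^2 + 3·4 + 3 (base 4). Lift 5: 468. −1: 467.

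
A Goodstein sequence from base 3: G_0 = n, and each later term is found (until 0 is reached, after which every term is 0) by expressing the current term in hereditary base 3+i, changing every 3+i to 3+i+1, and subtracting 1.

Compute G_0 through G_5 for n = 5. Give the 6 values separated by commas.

5, 5, 5, 5, 4, 3

i=0: 5 = 3 + 2 (b=3); 3→4: 4 + 2 = 6; 6−1 = 5
i=1: 5 = 4 + 1 (b=4); 4→5: 5 + 1 = 6; 6−1 = 5
i=2: 5 = 5 (b=5); 5→6: 6 = 6; 6−1 = 5
i=3: 5 = 5 (b=6); 6→7: 5 = 5; 5−1 = 4
i=4: 4 = 4 (b=7); 7→8: 4 = 4; 4−1 = 3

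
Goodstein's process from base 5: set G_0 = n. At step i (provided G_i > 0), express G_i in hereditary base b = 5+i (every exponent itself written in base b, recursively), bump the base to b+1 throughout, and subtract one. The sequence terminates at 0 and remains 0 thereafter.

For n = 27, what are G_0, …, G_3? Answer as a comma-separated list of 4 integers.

(0) 27|_5 = 5^2 + 2 ↦ 6^2 + 2|_6 = 38 ⇒ 37
(1) 37|_6 = 6^2 + 1 ↦ 7^2 + 1|_7 = 50 ⇒ 49
(2) 49|_7 = 7^2 ↦ 8^2|_8 = 64 ⇒ 63

27, 37, 49, 63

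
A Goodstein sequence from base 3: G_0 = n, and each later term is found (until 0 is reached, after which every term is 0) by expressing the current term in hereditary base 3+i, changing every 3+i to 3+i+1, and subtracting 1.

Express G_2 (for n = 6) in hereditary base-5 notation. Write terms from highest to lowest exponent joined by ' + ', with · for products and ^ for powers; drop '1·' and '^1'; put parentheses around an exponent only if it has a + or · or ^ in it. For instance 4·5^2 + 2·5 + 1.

5 + 2

6 —HB3→ 2·3 —bump→ 2·4 = 8 —(−1)→ 7
7 —HB4→ 4 + 3 —bump→ 5 + 3 = 8 —(−1)→ 7
7 —HB5→ 5 + 2 —bump→ 6 + 2 = 8 —(−1)→ 7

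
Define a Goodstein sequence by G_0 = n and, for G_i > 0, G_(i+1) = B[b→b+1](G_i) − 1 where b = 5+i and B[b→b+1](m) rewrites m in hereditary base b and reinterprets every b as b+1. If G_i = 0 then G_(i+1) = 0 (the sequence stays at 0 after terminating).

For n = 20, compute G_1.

23

step 0: 20 = 4·5; sub 6 for 5: 4·6; = 24; G_1 = 24−1 = 23
step 1: 23 = 3·6 + 5; sub 7 for 6: 3·7 + 5; = 26; G_2 = 26−1 = 25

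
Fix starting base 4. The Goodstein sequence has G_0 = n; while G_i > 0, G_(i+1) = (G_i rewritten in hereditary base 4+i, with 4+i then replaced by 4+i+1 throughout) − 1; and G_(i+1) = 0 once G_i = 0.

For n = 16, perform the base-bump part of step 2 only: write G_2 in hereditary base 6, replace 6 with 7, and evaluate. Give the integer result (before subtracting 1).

G_0=16  [base 4] 4^2  →[4↦5]→  5^2 = 25  −1 ⇒ G_1=24
G_1=24  [base 5] 4·5 + 4  →[5↦6]→  4·6 + 4 = 28  −1 ⇒ G_2=27
G_2=27  [base 6] 4·6 + 3  →[6↦7]→  4·7 + 3 = 31  −1 ⇒ G_3=30

31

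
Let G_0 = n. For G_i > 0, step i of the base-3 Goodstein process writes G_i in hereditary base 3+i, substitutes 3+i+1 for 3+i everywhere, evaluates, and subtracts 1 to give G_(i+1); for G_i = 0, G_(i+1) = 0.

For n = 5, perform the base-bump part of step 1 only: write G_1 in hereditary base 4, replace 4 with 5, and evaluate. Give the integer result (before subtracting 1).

6

5 —HB3→ 3 + 2 —bump→ 4 + 2 = 6 —(−1)→ 5
5 —HB4→ 4 + 1 —bump→ 5 + 1 = 6 —(−1)→ 5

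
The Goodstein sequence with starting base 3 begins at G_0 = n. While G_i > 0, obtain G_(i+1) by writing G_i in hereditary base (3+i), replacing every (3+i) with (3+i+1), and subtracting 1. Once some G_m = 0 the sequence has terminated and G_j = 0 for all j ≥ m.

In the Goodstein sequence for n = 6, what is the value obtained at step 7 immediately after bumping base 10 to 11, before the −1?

step 0: 6 = 2·3; sub 4 for 3: 2·4; = 8; G_1 = 8−1 = 7
step 1: 7 = 4 + 3; sub 5 for 4: 5 + 3; = 8; G_2 = 8−1 = 7
step 2: 7 = 5 + 2; sub 6 for 5: 6 + 2; = 8; G_3 = 8−1 = 7
step 3: 7 = 6 + 1; sub 7 for 6: 7 + 1; = 8; G_4 = 8−1 = 7
step 4: 7 = 7; sub 8 for 7: 8; = 8; G_5 = 8−1 = 7
step 5: 7 = 7; sub 9 for 8: 7; = 7; G_6 = 7−1 = 6
step 6: 6 = 6; sub 10 for 9: 6; = 6; G_7 = 6−1 = 5
step 7: 5 = 5; sub 11 for 10: 5; = 5; G_8 = 5−1 = 4

5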